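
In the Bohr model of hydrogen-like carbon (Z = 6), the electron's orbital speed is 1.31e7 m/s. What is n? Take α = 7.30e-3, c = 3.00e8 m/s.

v_n = Zαc/n ⇒ n = Zαc/v = 6 × 0.00730 × 3.00e8 / 1.31e7 ≈ 1.00
n = 1

1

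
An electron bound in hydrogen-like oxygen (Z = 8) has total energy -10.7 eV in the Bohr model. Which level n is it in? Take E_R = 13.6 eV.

9

E_n = −E_R Z²/n² ⇒ n² = E_R Z²/(−E_n) = 13.6 × 8² / 10.7 ≈ 81.35
n = 9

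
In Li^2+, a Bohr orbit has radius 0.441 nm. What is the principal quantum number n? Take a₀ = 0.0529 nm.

r_n = n²a₀/Z ⇒ n² = rZ/a₀ = 0.441 × 3 / 0.0529 ≈ 25.01
n = 5

5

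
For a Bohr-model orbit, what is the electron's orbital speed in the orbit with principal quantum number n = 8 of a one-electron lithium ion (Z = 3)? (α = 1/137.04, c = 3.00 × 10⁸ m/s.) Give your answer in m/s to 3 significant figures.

v_n = Zαc/n = 3 × 0.00730 × 3.00 × 10⁸ / 8
    = 8.21 × 10⁵ m/s

8.21 × 10⁵ m/s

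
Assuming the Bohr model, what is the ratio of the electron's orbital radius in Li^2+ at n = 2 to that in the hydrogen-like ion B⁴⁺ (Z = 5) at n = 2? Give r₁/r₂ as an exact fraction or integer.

r ∝ Z^-1 · n^2
r₁/r₂ = (3/5)^-1 · (2/2)^2 = 5/3

5/3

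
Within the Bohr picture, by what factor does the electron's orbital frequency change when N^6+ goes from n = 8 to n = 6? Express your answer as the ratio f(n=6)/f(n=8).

f ∝ Z^2 · n^-3; with Z fixed, f ∝ n^-3.
f(n=6)/f(n=8) = (6/8)^-3 = 64/27

64/27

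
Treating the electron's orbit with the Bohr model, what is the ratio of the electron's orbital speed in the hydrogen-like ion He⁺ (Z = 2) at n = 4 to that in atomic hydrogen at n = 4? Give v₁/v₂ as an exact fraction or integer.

2

v ∝ Z^1 · n^-1
v₁/v₂ = (2/1)^1 · (4/4)^-1 = 2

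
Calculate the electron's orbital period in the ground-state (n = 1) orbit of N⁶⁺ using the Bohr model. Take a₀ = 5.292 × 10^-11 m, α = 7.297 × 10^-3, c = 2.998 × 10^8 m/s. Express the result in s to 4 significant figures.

r = n²a₀/Z = 1²·5.292 × 10^-11/7 = 7.560 × 10^-12 m
v = Zαc/n = 7·0.007297·2.998 × 10^8/1 = 1.531 × 10^7 m/s
T = 2πr/v = 3.102 × 10^-18 s

3.102 × 10^-18 s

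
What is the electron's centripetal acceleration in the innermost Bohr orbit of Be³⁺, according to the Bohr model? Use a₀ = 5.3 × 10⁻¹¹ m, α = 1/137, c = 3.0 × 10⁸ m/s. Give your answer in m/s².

5.8 × 10²⁴ m/s²

r = n²a₀/Z = 1.3 × 10⁻¹¹ m, v = Zαc/n = 8.8 × 10⁶ m/s
a = v²/r = (8.8 × 10⁶)² / 1.3 × 10⁻¹¹ = 5.8 × 10²⁴ m/s²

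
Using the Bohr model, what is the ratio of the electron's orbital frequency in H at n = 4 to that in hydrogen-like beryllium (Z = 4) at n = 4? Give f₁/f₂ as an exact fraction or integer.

f ∝ Z^2 · n^-3
f₁/f₂ = (1/4)^2 · (4/4)^-3 = 1/16

1/16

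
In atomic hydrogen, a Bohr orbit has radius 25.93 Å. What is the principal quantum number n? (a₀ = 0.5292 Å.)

r_n = n²a₀/Z ⇒ n² = rZ/a₀ = 25.93 × 1 / 0.5292 ≈ 49.00
n = 7

7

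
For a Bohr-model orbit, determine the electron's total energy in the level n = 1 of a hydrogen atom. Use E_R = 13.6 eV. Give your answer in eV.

E_n = −E_R·Z²/n² = −13.6 × 1²/1² = -13.6 eV

-13.6 eV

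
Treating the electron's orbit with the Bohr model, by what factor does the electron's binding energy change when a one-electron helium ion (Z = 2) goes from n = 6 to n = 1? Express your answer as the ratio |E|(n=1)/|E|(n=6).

36

|E| ∝ Z^2 · n^-2; with Z fixed, |E| ∝ n^-2.
|E|(n=1)/|E|(n=6) = (1/6)^-2 = 36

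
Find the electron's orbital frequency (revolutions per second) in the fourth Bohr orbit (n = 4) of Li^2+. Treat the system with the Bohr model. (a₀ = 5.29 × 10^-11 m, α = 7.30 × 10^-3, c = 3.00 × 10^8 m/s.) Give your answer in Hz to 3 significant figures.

r = n²a₀/Z = 2.82 × 10^-10 m, v = Zαc/n = 1.64 × 10^6 m/s
f = v/(2πr) = 9.27 × 10^14 Hz

9.27 × 10^14 Hz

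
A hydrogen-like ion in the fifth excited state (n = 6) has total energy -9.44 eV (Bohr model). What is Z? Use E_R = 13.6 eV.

5

E_n = −E_R Z²/n² ⇒ Z² = −E_n n²/E_R = 9.44 × 6² / 13.6 ≈ 24.99
Z = 5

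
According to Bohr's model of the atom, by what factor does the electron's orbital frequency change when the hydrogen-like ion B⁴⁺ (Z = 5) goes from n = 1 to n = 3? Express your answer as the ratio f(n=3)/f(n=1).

f ∝ Z^2 · n^-3; with Z fixed, f ∝ n^-3.
f(n=3)/f(n=1) = (3/1)^-3 = 1/27

1/27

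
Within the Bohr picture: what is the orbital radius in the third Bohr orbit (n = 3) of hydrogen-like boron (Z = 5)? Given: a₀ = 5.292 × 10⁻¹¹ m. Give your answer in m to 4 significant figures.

9.526 × 10⁻¹¹ m

r_n = n²a₀/Z = 3² × 5.292 × 10⁻¹¹ / 5
    = 9 × 5.292 × 10⁻¹¹ / 5 = 9.526 × 10⁻¹¹ m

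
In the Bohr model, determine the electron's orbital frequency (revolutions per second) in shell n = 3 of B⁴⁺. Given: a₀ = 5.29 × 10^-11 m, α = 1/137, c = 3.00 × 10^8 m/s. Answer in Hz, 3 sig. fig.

r = n²a₀/Z = 9.52 × 10^-11 m, v = Zαc/n = 3.65 × 10^6 m/s
f = v/(2πr) = 6.10 × 10^15 Hz

6.10 × 10^15 Hz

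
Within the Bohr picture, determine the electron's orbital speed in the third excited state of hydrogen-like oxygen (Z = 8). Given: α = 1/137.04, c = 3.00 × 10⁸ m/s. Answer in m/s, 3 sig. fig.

v_n = Zαc/n = 8 × 0.00730 × 3.00 × 10⁸ / 4
    = 4.38 × 10⁶ m/s

4.38 × 10⁶ m/s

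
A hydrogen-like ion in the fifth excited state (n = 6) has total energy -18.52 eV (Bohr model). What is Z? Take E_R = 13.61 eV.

7

E_n = −E_R Z²/n² ⇒ Z² = −E_n n²/E_R = 18.52 × 6² / 13.61 ≈ 48.99
Z = 7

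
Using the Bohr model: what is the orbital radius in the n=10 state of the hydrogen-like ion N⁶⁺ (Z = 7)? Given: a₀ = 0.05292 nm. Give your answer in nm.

r_n = n²a₀/Z = 10² × 0.05292 / 7
    = 100 × 0.05292 / 7 = 0.7560 nm

0.7560 nm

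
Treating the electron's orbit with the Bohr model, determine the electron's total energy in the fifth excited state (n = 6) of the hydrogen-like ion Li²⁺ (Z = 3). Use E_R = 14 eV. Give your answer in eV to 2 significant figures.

E_n = −E_R·Z²/n² = −14 × 3²/6² = -3.5 eV

-3.5 eV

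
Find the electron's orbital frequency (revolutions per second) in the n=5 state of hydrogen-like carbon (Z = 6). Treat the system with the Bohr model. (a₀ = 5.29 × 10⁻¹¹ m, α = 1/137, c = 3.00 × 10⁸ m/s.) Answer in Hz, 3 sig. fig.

r = n²a₀/Z = 2.20 × 10⁻¹⁰ m, v = Zαc/n = 2.63 × 10⁶ m/s
f = v/(2πr) = 1.90 × 10¹⁵ Hz

1.90 × 10¹⁵ Hz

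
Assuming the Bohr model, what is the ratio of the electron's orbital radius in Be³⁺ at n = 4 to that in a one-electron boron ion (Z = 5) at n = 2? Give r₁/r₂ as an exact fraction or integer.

r ∝ Z^-1 · n^2
r₁/r₂ = (4/5)^-1 · (4/2)^2 = 5

5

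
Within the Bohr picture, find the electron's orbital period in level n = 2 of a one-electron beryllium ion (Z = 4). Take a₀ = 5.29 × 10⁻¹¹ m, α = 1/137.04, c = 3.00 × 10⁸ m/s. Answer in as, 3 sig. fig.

75.9 as

r = n²a₀/Z = 2²·5.29 × 10⁻¹¹/4 = 5.29 × 10⁻¹¹ m
v = Zαc/n = 4·0.00730·3.00 × 10⁸/2 = 4.38 × 10⁶ m/s
T = 2πr/v = 7.59 × 10⁻¹⁷ s = 75.9 as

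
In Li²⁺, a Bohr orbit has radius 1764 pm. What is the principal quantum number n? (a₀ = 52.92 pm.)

r_n = n²a₀/Z ⇒ n² = rZ/a₀ = 1764 × 3 / 52.92 ≈ 100.00
n = 10

10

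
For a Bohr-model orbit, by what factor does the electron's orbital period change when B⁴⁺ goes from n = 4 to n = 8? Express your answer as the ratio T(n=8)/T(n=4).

T ∝ Z^-2 · n^3; with Z fixed, T ∝ n^3.
T(n=8)/T(n=4) = (8/4)^3 = 8

8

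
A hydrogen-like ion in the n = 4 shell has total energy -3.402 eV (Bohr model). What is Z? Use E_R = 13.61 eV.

2

E_n = −E_R Z²/n² ⇒ Z² = −E_n n²/E_R = 3.402 × 4² / 13.61 ≈ 4.00
Z = 2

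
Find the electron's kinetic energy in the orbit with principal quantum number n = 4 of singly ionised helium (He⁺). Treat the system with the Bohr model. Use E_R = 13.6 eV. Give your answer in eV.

3.40 eV

For a Coulomb orbit the virial theorem gives K = −E_n.
E_n = −E_R·Z²/n², so K = E_R·Z²/n² = 13.6 × 2²/4² = 3.40 eV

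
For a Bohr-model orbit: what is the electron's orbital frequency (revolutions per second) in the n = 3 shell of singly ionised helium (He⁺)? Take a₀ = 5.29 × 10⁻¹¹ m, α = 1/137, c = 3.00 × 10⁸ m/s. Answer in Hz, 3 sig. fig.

9.76 × 10¹⁴ Hz

r = n²a₀/Z = 2.38 × 10⁻¹⁰ m, v = Zαc/n = 1.46 × 10⁶ m/s
f = v/(2πr) = 9.76 × 10¹⁴ Hz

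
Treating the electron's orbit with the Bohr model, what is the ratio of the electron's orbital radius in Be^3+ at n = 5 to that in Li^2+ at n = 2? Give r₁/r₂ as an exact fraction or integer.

75/16

r ∝ Z^-1 · n^2
r₁/r₂ = (4/3)^-1 · (5/2)^2 = 75/16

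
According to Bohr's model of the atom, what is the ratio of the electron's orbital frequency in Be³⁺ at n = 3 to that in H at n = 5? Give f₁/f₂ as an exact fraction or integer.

2000/27

f ∝ Z^2 · n^-3
f₁/f₂ = (4/1)^2 · (3/5)^-3 = 2000/27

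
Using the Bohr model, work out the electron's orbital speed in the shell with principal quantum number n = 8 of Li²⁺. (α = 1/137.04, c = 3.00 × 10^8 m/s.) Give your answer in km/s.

821 km/s

v_n = Zαc/n = 3 × 0.00730 × 3.00 × 10^8 / 8
    = 821 km/s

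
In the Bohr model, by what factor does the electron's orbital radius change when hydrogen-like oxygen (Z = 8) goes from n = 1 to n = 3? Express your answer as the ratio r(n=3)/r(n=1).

r ∝ Z^-1 · n^2; with Z fixed, r ∝ n^2.
r(n=3)/r(n=1) = (3/1)^2 = 9

9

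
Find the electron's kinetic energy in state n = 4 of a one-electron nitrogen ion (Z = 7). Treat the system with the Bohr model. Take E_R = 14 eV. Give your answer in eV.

For a Coulomb orbit the virial theorem gives K = −E_n.
E_n = −E_R·Z²/n², so K = E_R·Z²/n² = 14 × 7²/4² = 43 eV

43 eV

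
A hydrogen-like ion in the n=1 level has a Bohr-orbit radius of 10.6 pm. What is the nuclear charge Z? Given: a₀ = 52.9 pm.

r_n = n²a₀/Z ⇒ Z = n²a₀/r = 1² × 52.9 / 10.6 ≈ 4.99
Z = 5

5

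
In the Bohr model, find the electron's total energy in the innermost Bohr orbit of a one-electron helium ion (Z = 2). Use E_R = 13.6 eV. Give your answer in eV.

-54.4 eV

E_n = −E_R·Z²/n² = −13.6 × 2²/1² = -54.4 eV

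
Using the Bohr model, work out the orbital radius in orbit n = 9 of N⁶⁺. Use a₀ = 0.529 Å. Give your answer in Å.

6.12 Å

r_n = n²a₀/Z = 9² × 0.529 / 7
    = 81 × 0.529 / 7 = 6.12 Å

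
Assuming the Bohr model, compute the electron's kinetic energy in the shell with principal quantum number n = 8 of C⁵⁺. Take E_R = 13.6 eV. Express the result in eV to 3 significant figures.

7.65 eV

For a Coulomb orbit the virial theorem gives K = −E_n.
E_n = −E_R·Z²/n², so K = E_R·Z²/n² = 13.6 × 6²/8² = 7.65 eV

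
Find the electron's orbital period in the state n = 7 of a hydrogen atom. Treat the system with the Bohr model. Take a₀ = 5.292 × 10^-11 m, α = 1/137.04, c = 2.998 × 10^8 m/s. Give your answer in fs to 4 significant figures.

r = n²a₀/Z = 7²·5.292 × 10^-11/1 = 2.593 × 10^-9 m
v = Zαc/n = 1·0.007297·2.998 × 10^8/7 = 3.125 × 10^5 m/s
T = 2πr/v = 5.213 × 10^-14 s = 52.13 fs

52.13 fs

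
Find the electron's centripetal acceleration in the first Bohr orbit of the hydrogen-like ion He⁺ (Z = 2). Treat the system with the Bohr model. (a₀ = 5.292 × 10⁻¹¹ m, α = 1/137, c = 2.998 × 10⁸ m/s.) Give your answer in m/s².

7.239 × 10²³ m/s²

r = n²a₀/Z = 2.646 × 10⁻¹¹ m, v = Zαc/n = 4.377 × 10⁶ m/s
a = v²/r = (4.377 × 10⁶)² / 2.646 × 10⁻¹¹ = 7.239 × 10²³ m/s²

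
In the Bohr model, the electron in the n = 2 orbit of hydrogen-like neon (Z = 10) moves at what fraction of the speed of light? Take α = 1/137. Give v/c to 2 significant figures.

v_n = Zαc/n, so v/c = Zα/n = 10 × 0.0073 / 2 = 0.036

0.036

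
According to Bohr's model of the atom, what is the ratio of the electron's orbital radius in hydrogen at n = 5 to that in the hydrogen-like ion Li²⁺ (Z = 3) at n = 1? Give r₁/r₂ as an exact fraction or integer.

75

r ∝ Z^-1 · n^2
r₁/r₂ = (1/3)^-1 · (5/1)^2 = 75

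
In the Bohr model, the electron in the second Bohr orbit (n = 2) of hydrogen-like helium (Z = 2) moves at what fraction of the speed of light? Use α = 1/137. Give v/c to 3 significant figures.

v_n = Zαc/n, so v/c = Zα/n = 2 × 0.00730 / 2 = 0.00730

0.00730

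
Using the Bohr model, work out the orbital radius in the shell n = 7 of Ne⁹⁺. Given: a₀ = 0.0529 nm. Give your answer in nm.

r_n = n²a₀/Z = 7² × 0.0529 / 10
    = 49 × 0.0529 / 10 = 0.259 nm

0.259 nm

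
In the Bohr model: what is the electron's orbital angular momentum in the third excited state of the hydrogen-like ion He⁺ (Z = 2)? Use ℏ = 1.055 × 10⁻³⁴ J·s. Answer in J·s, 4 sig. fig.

4.220 × 10⁻³⁴ J·s

L_n = nℏ = 4 × 1.055 × 10⁻³⁴ = 4.220 × 10⁻³⁴ J·s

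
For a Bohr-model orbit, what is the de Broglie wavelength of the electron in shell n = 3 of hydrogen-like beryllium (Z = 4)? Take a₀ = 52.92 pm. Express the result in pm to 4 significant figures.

The Bohr quantisation condition is nλ = 2πr_n.
r_n = n²a₀/Z = 119.1 pm
λ = 2πr_n/n = 2π·119.1/3 = 249.4 pm

249.4 pm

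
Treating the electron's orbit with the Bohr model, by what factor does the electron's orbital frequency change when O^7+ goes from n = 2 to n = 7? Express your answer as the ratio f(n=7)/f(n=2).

8/343

f ∝ Z^2 · n^-3; with Z fixed, f ∝ n^-3.
f(n=7)/f(n=2) = (7/2)^-3 = 8/343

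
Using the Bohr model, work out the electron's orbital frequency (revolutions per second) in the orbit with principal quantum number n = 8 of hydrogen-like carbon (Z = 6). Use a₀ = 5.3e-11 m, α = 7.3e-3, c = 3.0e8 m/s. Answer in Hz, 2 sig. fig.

4.6e14 Hz

r = n²a₀/Z = 5.7e-10 m, v = Zαc/n = 1.6e6 m/s
f = v/(2πr) = 4.6e14 Hz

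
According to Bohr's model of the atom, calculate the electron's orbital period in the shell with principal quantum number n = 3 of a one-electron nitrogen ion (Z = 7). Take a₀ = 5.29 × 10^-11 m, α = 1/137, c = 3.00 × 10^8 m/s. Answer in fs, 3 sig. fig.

r = n²a₀/Z = 3²·5.29 × 10^-11/7 = 6.80 × 10^-11 m
v = Zαc/n = 7·0.00730·3.00 × 10^8/3 = 5.11 × 10^6 m/s
T = 2πr/v = 8.36 × 10^-17 s = 0.0836 fs

0.0836 fs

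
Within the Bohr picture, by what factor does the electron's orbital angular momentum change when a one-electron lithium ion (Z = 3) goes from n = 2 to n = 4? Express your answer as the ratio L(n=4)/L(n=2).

2

L = nℏ depends only on n, so L ∝ n.
L(n=4)/L(n=2) = (4/2)^1 = 2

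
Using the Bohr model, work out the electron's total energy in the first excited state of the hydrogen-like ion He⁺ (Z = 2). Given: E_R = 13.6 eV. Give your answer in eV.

E_n = −E_R·Z²/n² = −13.6 × 2²/2² = -13.6 eV

-13.6 eV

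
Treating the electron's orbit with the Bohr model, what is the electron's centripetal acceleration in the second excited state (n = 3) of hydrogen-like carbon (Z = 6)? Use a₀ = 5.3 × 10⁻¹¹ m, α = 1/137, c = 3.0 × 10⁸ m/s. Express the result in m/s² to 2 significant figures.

r = n²a₀/Z = 8.0 × 10⁻¹¹ m, v = Zαc/n = 4.4 × 10⁶ m/s
a = v²/r = (4.4 × 10⁶)² / 8.0 × 10⁻¹¹ = 2.4 × 10²³ m/s²

2.4 × 10²³ m/s²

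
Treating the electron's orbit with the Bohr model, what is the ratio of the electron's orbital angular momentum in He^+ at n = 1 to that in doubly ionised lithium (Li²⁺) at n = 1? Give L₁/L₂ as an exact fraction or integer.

1

L = nℏ is independent of Z.
L₁/L₂ = n₁/n₂ = 1/1 = 1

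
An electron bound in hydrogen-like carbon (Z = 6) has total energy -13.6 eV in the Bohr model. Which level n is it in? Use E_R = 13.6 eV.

E_n = −E_R Z²/n² ⇒ n² = E_R Z²/(−E_n) = 13.6 × 6² / 13.6 ≈ 36.00
n = 6

6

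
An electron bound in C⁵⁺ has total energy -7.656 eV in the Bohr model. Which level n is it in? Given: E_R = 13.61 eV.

E_n = −E_R Z²/n² ⇒ n² = E_R Z²/(−E_n) = 13.61 × 6² / 7.656 ≈ 64.00
n = 8

8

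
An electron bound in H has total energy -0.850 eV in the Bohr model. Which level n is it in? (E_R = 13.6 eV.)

E_n = −E_R Z²/n² ⇒ n² = E_R Z²/(−E_n) = 13.6 × 1² / 0.850 ≈ 16.00
n = 4

4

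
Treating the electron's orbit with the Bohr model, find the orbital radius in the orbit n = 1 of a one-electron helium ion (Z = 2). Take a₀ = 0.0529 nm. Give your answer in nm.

0.0265 nm

r_n = n²a₀/Z = 1² × 0.0529 / 2
    = 1 × 0.0529 / 2 = 0.0265 nm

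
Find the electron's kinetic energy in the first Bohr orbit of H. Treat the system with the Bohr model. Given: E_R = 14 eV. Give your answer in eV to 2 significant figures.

For a Coulomb orbit the virial theorem gives K = −E_n.
E_n = −E_R·Z²/n², so K = E_R·Z²/n² = 14 × 1²/1² = 14 eV

14 eV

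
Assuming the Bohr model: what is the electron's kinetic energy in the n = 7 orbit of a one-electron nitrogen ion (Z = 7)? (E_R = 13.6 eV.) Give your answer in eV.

For a Coulomb orbit the virial theorem gives K = −E_n.
E_n = −E_R·Z²/n², so K = E_R·Z²/n² = 13.6 × 7²/7² = 13.6 eV

13.6 eV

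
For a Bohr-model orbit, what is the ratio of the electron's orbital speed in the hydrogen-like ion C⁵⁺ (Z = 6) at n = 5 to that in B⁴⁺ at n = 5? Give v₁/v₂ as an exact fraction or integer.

v ∝ Z^1 · n^-1
v₁/v₂ = (6/5)^1 · (5/5)^-1 = 6/5

6/5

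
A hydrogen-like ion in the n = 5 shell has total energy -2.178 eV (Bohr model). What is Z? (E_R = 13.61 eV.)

2

E_n = −E_R Z²/n² ⇒ Z² = −E_n n²/E_R = 2.178 × 5² / 13.61 ≈ 4.00
Z = 2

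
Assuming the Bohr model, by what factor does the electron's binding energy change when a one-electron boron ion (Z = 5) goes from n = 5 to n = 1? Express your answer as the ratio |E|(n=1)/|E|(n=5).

25

|E| ∝ Z^2 · n^-2; with Z fixed, |E| ∝ n^-2.
|E|(n=1)/|E|(n=5) = (1/5)^-2 = 25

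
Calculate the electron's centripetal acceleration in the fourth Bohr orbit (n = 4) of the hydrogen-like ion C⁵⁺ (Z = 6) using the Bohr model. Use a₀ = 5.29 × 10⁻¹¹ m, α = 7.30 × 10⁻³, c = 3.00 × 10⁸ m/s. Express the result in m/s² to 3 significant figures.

7.65 × 10²² m/s²

r = n²a₀/Z = 1.41 × 10⁻¹⁰ m, v = Zαc/n = 3.29 × 10⁶ m/s
a = v²/r = (3.29 × 10⁶)² / 1.41 × 10⁻¹⁰ = 7.65 × 10²² m/s²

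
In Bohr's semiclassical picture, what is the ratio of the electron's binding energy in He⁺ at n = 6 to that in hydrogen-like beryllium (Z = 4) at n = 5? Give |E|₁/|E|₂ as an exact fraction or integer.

|E| ∝ Z^2 · n^-2
|E|₁/|E|₂ = (2/4)^2 · (6/5)^-2 = 25/144

25/144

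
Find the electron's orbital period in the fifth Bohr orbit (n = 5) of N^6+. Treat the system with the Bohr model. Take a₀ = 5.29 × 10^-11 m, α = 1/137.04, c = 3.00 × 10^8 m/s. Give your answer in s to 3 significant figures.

r = n²a₀/Z = 5²·5.29 × 10^-11/7 = 1.89 × 10^-10 m
v = Zαc/n = 7·0.00730·3.00 × 10^8/5 = 3.06 × 10^6 m/s
T = 2πr/v = 3.87 × 10^-16 s

3.87 × 10^-16 s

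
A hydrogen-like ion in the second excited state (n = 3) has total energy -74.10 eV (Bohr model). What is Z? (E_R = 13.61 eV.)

7

E_n = −E_R Z²/n² ⇒ Z² = −E_n n²/E_R = 74.10 × 3² / 13.61 ≈ 49.00
Z = 7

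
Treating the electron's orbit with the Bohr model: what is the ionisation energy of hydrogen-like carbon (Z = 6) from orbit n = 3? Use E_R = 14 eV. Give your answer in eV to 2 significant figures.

E_n = −E_R·Z²/n² = −14 × 6²/3² eV = -56 eV
Ionisation energy = −E_n = 56 eV

56 eV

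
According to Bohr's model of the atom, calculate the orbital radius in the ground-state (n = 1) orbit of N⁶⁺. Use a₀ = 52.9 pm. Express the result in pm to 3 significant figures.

r_n = n²a₀/Z = 1² × 52.9 / 7
    = 1 × 52.9 / 7 = 7.56 pm

7.56 pm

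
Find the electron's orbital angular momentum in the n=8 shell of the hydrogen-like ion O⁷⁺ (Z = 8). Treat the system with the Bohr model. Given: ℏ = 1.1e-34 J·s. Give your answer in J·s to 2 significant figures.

8.8e-34 J·s

L_n = nℏ = 8 × 1.1e-34 = 8.8e-34 J·s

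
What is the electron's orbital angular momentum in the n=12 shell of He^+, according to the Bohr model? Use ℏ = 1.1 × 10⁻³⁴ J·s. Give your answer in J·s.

L_n = nℏ = 12 × 1.1 × 10⁻³⁴ = 1.3 × 10⁻³³ J·s

1.3 × 10⁻³³ J·s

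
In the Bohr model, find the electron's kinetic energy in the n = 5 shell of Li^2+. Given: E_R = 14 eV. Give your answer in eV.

For a Coulomb orbit the virial theorem gives K = −E_n.
E_n = −E_R·Z²/n², so K = E_R·Z²/n² = 14 × 3²/5² = 5.0 eV

5.0 eV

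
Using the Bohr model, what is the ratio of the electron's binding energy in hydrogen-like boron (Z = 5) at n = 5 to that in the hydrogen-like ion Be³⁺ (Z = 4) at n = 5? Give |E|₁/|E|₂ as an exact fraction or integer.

|E| ∝ Z^2 · n^-2
|E|₁/|E|₂ = (5/4)^2 · (5/5)^-2 = 25/16

25/16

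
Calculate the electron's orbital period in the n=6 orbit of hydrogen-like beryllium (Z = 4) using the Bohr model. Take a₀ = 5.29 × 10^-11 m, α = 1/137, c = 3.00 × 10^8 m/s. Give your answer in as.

2050 as

r = n²a₀/Z = 6²·5.29 × 10^-11/4 = 4.76 × 10^-10 m
v = Zαc/n = 4·0.00730·3.00 × 10^8/6 = 1.46 × 10^6 m/s
T = 2πr/v = 2.05 × 10^-15 s = 2050 as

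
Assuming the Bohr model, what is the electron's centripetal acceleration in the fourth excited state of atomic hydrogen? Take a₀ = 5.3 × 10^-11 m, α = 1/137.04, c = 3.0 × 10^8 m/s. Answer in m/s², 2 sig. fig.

r = n²a₀/Z = 1.3 × 10^-9 m, v = Zαc/n = 4.4 × 10^5 m/s
a = v²/r = (4.4 × 10^5)² / 1.3 × 10^-9 = 1.4 × 10^20 m/s²

1.4 × 10^20 m/s²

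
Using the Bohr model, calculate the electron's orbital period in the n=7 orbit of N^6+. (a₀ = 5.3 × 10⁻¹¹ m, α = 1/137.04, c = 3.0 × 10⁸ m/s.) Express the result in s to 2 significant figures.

r = n²a₀/Z = 7²·5.3 × 10⁻¹¹/7 = 3.7 × 10⁻¹⁰ m
v = Zαc/n = 7·0.0073·3.0 × 10⁸/7 = 2.2 × 10⁶ m/s
T = 2πr/v = 1.1 × 10⁻¹⁵ s

1.1 × 10⁻¹⁵ s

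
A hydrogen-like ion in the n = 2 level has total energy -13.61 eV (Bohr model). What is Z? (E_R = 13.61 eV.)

E_n = −E_R Z²/n² ⇒ Z² = −E_n n²/E_R = 13.61 × 2² / 13.61 ≈ 4.00
Z = 2

2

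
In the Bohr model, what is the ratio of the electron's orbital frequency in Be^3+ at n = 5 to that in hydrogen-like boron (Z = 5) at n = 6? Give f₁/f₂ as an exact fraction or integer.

f ∝ Z^2 · n^-3
f₁/f₂ = (4/5)^2 · (5/6)^-3 = 3456/3125

3456/3125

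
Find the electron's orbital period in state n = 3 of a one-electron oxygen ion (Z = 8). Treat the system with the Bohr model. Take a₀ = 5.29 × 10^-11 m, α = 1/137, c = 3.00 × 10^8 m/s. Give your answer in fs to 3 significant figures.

0.0640 fs

r = n²a₀/Z = 3²·5.29 × 10^-11/8 = 5.95 × 10^-11 m
v = Zαc/n = 8·0.00730·3.00 × 10^8/3 = 5.84 × 10^6 m/s
T = 2πr/v = 6.40 × 10^-17 s = 0.0640 fs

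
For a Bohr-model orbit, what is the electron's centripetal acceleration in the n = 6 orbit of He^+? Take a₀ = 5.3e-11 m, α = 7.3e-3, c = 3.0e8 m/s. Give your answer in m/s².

5.6e20 m/s²

r = n²a₀/Z = 9.5e-10 m, v = Zαc/n = 7.3e5 m/s
a = v²/r = (7.3e5)² / 9.5e-10 = 5.6e20 m/s²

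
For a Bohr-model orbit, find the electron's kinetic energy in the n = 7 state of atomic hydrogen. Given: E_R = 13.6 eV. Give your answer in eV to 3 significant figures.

0.278 eV

For a Coulomb orbit the virial theorem gives K = −E_n.
E_n = −E_R·Z²/n², so K = E_R·Z²/n² = 13.6 × 1²/7² = 0.278 eV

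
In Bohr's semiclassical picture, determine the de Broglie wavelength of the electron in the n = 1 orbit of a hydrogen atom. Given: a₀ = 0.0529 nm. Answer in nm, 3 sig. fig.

0.332 nm

The Bohr quantisation condition is nλ = 2πr_n.
r_n = n²a₀/Z = 0.0529 nm
λ = 2πr_n/n = 2π·0.0529/1 = 0.332 nm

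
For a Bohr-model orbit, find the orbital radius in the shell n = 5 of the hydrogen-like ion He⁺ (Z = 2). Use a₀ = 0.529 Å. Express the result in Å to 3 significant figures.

6.61 Å

r_n = n²a₀/Z = 5² × 0.529 / 2
    = 25 × 0.529 / 2 = 6.61 Å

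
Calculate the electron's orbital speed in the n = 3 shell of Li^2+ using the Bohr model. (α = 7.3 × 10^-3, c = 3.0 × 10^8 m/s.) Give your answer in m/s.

v_n = Zαc/n = 3 × 0.0073 × 3.0 × 10^8 / 3
    = 2.2 × 10^6 m/s

2.2 × 10^6 m/s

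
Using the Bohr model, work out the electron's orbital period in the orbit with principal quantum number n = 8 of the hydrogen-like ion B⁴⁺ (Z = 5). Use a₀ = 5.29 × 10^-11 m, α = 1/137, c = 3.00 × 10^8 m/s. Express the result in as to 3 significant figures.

r = n²a₀/Z = 8²·5.29 × 10^-11/5 = 6.77 × 10^-10 m
v = Zαc/n = 5·0.00730·3.00 × 10^8/8 = 1.37 × 10^6 m/s
T = 2πr/v = 3.11 × 10^-15 s = 3110 as

3110 as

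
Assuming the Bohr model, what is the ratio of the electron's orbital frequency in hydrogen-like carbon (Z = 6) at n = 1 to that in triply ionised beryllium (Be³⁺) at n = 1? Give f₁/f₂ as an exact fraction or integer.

f ∝ Z^2 · n^-3
f₁/f₂ = (6/4)^2 · (1/1)^-3 = 9/4

9/4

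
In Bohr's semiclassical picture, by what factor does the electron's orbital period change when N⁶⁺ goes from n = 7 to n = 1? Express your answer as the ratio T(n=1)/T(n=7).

1/343

T ∝ Z^-2 · n^3; with Z fixed, T ∝ n^3.
T(n=1)/T(n=7) = (1/7)^3 = 1/343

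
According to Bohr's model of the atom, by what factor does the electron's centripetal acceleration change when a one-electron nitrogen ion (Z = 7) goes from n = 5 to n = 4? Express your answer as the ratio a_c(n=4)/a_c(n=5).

a_c ∝ Z^3 · n^-4; with Z fixed, a_c ∝ n^-4.
a_c(n=4)/a_c(n=5) = (4/5)^-4 = 625/256

625/256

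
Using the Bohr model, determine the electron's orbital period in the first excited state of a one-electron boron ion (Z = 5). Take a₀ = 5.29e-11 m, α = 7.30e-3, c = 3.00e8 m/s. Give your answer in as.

r = n²a₀/Z = 2²·5.29e-11/5 = 4.23e-11 m
v = Zαc/n = 5·0.00730·3.00e8/2 = 5.47e6 m/s
T = 2πr/v = 4.86e-17 s = 48.6 as

48.6 as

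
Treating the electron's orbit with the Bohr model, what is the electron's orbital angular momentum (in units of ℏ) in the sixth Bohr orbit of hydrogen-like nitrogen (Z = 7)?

6

L_n = nℏ, so L/ℏ = n = 6.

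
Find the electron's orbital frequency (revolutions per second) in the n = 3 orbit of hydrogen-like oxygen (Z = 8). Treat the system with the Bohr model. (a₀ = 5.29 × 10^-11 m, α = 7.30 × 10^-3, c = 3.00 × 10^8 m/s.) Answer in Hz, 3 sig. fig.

1.56 × 10^16 Hz

r = n²a₀/Z = 5.95 × 10^-11 m, v = Zαc/n = 5.84 × 10^6 m/s
f = v/(2πr) = 1.56 × 10^16 Hz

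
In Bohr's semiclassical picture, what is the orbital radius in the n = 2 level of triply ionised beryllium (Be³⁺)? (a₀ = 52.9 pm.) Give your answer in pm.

r_n = n²a₀/Z = 2² × 52.9 / 4
    = 4 × 52.9 / 4 = 52.9 pm

52.9 pm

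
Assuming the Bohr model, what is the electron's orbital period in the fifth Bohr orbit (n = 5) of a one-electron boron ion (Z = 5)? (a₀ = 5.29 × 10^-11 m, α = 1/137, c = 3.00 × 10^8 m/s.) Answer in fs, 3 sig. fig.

0.759 fs

r = n²a₀/Z = 5²·5.29 × 10^-11/5 = 2.64 × 10^-10 m
v = Zαc/n = 5·0.00730·3.00 × 10^8/5 = 2.19 × 10^6 m/s
T = 2πr/v = 7.59 × 10^-16 s = 0.759 fs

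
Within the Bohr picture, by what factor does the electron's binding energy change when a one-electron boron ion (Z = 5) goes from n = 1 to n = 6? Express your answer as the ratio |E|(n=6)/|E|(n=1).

1/36

|E| ∝ Z^2 · n^-2; with Z fixed, |E| ∝ n^-2.
|E|(n=6)/|E|(n=1) = (6/1)^-2 = 1/36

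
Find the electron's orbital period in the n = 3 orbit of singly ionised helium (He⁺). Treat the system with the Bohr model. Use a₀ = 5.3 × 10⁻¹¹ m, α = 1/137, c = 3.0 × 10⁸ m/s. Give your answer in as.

1000 as

r = n²a₀/Z = 3²·5.3 × 10⁻¹¹/2 = 2.4 × 10⁻¹⁰ m
v = Zαc/n = 2·0.0073·3.0 × 10⁸/3 = 1.5 × 10⁶ m/s
T = 2πr/v = 1.0 × 10⁻¹⁵ s = 1000 as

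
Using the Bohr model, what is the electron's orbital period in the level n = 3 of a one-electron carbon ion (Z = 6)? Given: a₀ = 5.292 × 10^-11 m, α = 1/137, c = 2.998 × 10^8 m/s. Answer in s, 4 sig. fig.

r = n²a₀/Z = 3²·5.292 × 10^-11/6 = 7.938 × 10^-11 m
v = Zαc/n = 6·0.007299·2.998 × 10^8/3 = 4.377 × 10^6 m/s
T = 2πr/v = 1.140 × 10^-16 s

1.140 × 10^-16 s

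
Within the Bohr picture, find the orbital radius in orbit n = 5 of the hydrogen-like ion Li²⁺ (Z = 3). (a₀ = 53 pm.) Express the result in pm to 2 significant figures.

r_n = n²a₀/Z = 5² × 53 / 3
    = 25 × 53 / 3 = 440 pm

440 pm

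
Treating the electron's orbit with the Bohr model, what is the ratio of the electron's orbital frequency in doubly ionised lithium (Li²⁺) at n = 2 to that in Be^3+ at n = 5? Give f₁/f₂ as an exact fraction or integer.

1125/128

f ∝ Z^2 · n^-3
f₁/f₂ = (3/4)^2 · (2/5)^-3 = 1125/128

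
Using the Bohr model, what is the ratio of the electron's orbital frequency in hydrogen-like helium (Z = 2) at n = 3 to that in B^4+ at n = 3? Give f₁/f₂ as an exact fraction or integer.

4/25

f ∝ Z^2 · n^-3
f₁/f₂ = (2/5)^2 · (3/3)^-3 = 4/25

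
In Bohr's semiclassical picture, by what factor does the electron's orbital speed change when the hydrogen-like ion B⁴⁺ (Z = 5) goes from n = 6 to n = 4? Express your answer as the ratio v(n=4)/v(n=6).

3/2

v ∝ Z^1 · n^-1; with Z fixed, v ∝ n^-1.
v(n=4)/v(n=6) = (4/6)^-1 = 3/2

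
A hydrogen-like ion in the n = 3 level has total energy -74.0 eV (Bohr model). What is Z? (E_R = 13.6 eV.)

7

E_n = −E_R Z²/n² ⇒ Z² = −E_n n²/E_R = 74.0 × 3² / 13.6 ≈ 48.97
Z = 7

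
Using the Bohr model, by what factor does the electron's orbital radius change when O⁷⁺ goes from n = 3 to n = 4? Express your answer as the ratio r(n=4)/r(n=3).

r ∝ Z^-1 · n^2; with Z fixed, r ∝ n^2.
r(n=4)/r(n=3) = (4/3)^2 = 16/9

16/9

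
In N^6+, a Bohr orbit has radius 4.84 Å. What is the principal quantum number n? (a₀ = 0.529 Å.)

r_n = n²a₀/Z ⇒ n² = rZ/a₀ = 4.84 × 7 / 0.529 ≈ 64.05
n = 8

8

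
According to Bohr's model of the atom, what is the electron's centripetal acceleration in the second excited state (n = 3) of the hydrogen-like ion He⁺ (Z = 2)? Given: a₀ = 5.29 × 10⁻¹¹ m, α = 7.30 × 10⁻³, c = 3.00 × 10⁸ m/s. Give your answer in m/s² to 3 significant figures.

8.95 × 10²¹ m/s²

r = n²a₀/Z = 2.38 × 10⁻¹⁰ m, v = Zαc/n = 1.46 × 10⁶ m/s
a = v²/r = (1.46 × 10⁶)² / 2.38 × 10⁻¹⁰ = 8.95 × 10²¹ m/s²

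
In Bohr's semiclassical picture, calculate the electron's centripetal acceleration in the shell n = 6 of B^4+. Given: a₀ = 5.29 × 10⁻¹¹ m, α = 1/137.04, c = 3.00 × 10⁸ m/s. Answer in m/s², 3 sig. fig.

r = n²a₀/Z = 3.81 × 10⁻¹⁰ m, v = Zαc/n = 1.82 × 10⁶ m/s
a = v²/r = (1.82 × 10⁶)² / 3.81 × 10⁻¹⁰ = 8.74 × 10²¹ m/s²

8.74 × 10²¹ m/s²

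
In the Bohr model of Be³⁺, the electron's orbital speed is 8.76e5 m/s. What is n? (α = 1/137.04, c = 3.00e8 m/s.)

10

v_n = Zαc/n ⇒ n = Zαc/v = 4 × 0.00730 × 3.00e8 / 8.76e5 ≈ 10.00
n = 10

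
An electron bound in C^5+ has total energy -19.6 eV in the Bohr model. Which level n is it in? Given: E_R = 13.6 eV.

E_n = −E_R Z²/n² ⇒ n² = E_R Z²/(−E_n) = 13.6 × 6² / 19.6 ≈ 24.98
n = 5

5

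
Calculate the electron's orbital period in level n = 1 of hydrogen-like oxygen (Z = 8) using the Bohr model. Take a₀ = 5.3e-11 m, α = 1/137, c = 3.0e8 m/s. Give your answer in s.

r = n²a₀/Z = 1²·5.3e-11/8 = 6.6e-12 m
v = Zαc/n = 8·0.0073·3.0e8/1 = 1.8e7 m/s
T = 2πr/v = 2.4e-18 s

2.4e-18 s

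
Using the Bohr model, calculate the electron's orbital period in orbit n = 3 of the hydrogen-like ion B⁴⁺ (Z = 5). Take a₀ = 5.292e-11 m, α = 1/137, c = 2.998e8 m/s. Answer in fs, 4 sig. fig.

0.1641 fs

r = n²a₀/Z = 3²·5.292e-11/5 = 9.526e-11 m
v = Zαc/n = 5·0.007299·2.998e8/3 = 3.647e6 m/s
T = 2πr/v = 1.641e-16 s = 0.1641 fs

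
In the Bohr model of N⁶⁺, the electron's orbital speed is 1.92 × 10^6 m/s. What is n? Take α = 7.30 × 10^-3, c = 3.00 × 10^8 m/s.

v_n = Zαc/n ⇒ n = Zαc/v = 7 × 0.00730 × 3.00 × 10^8 / 1.92 × 10^6 ≈ 7.98
n = 8

8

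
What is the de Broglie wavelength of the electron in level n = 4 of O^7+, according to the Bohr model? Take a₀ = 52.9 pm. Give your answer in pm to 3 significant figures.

The Bohr quantisation condition is nλ = 2πr_n.
r_n = n²a₀/Z = 106 pm
λ = 2πr_n/n = 2π·106/4 = 166 pm

166 pm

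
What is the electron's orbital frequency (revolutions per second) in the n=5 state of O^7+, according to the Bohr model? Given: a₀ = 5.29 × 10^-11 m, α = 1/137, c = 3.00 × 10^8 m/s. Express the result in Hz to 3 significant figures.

r = n²a₀/Z = 1.65 × 10^-10 m, v = Zαc/n = 3.50 × 10^6 m/s
f = v/(2πr) = 3.37 × 10^15 Hz

3.37 × 10^15 Hz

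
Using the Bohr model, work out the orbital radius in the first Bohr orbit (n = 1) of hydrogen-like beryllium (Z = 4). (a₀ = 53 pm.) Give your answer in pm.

13 pm

r_n = n²a₀/Z = 1² × 53 / 4
    = 1 × 53 / 4 = 13 pm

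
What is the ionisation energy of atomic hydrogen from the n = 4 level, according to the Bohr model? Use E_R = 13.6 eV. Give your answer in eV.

E_n = −E_R·Z²/n² = −13.6 × 1²/4² eV = -0.850 eV
Ionisation energy = −E_n = 0.850 eV

0.850 eV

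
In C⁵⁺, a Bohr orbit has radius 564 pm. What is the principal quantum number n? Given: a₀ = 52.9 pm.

8

r_n = n²a₀/Z ⇒ n² = rZ/a₀ = 564 × 6 / 52.9 ≈ 63.97
n = 8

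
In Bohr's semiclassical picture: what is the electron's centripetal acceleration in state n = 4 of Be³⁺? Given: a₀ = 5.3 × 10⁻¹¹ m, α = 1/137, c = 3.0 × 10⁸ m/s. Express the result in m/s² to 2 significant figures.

r = n²a₀/Z = 2.1 × 10⁻¹⁰ m, v = Zαc/n = 2.2 × 10⁶ m/s
a = v²/r = (2.2 × 10⁶)² / 2.1 × 10⁻¹⁰ = 2.3 × 10²² m/s²

2.3 × 10²² m/s²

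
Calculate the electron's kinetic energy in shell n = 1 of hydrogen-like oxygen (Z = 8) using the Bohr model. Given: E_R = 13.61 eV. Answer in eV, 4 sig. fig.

For a Coulomb orbit the virial theorem gives K = −E_n.
E_n = −E_R·Z²/n², so K = E_R·Z²/n² = 13.61 × 8²/1² = 871.0 eV

871.0 eV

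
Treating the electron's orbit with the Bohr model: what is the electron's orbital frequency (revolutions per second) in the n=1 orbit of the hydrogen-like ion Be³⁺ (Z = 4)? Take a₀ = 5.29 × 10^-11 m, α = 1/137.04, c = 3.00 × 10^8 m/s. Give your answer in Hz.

r = n²a₀/Z = 1.32 × 10^-11 m, v = Zαc/n = 8.76 × 10^6 m/s
f = v/(2πr) = 1.05 × 10^17 Hz

1.05 × 10^17 Hz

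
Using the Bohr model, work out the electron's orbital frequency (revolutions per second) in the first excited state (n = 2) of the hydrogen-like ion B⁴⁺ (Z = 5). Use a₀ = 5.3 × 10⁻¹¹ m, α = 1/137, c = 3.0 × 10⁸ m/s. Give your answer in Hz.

r = n²a₀/Z = 4.2 × 10⁻¹¹ m, v = Zαc/n = 5.5 × 10⁶ m/s
f = v/(2πr) = 2.1 × 10¹⁶ Hz

2.1 × 10¹⁶ Hz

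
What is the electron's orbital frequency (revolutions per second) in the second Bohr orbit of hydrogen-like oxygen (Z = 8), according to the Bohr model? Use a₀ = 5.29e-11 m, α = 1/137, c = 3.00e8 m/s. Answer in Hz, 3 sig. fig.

r = n²a₀/Z = 2.65e-11 m, v = Zαc/n = 8.76e6 m/s
f = v/(2πr) = 5.27e16 Hz

5.27e16 Hz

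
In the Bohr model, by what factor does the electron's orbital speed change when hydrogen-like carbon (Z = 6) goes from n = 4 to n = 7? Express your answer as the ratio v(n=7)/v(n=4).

4/7

v ∝ Z^1 · n^-1; with Z fixed, v ∝ n^-1.
v(n=7)/v(n=4) = (7/4)^-1 = 4/7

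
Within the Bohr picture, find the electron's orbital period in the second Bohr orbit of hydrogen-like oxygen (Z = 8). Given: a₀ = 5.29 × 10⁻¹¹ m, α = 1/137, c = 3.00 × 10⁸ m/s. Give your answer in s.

r = n²a₀/Z = 2²·5.29 × 10⁻¹¹/8 = 2.65 × 10⁻¹¹ m
v = Zαc/n = 8·0.00730·3.00 × 10⁸/2 = 8.76 × 10⁶ m/s
T = 2πr/v = 1.90 × 10⁻¹⁷ s

1.90 × 10⁻¹⁷ s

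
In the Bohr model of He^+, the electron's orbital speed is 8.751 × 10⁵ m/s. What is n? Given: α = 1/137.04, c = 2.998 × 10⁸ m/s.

v_n = Zαc/n ⇒ n = Zαc/v = 2 × 0.007297 × 2.998 × 10⁸ / 8.751 × 10⁵ ≈ 5.00
n = 5

5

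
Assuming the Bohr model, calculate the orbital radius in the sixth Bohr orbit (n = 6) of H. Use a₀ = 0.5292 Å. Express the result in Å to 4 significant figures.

r_n = n²a₀/Z = 6² × 0.5292 / 1
    = 36 × 0.5292 / 1 = 19.05 Å

19.05 Å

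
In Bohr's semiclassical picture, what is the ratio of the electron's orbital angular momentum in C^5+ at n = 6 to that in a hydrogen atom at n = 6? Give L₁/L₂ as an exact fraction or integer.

1

L = nℏ is independent of Z.
L₁/L₂ = n₁/n₂ = 6/6 = 1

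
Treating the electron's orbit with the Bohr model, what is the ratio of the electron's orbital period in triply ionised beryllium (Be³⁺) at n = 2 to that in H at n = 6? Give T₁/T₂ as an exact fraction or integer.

T ∝ Z^-2 · n^3
T₁/T₂ = (4/1)^-2 · (2/6)^3 = 1/432

1/432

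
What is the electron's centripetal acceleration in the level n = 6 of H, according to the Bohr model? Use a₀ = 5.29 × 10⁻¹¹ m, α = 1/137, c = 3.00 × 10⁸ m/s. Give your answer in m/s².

r = n²a₀/Z = 1.90 × 10⁻⁹ m, v = Zαc/n = 3.65 × 10⁵ m/s
a = v²/r = (3.65 × 10⁵)² / 1.90 × 10⁻⁹ = 6.99 × 10¹⁹ m/s²

6.99 × 10¹⁹ m/s²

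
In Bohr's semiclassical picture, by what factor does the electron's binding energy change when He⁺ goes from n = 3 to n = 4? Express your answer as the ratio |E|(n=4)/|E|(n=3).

|E| ∝ Z^2 · n^-2; with Z fixed, |E| ∝ n^-2.
|E|(n=4)/|E|(n=3) = (4/3)^-2 = 9/16

9/16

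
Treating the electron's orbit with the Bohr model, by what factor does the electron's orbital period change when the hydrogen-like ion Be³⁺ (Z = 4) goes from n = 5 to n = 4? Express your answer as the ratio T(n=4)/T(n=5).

T ∝ Z^-2 · n^3; with Z fixed, T ∝ n^3.
T(n=4)/T(n=5) = (4/5)^3 = 64/125

64/125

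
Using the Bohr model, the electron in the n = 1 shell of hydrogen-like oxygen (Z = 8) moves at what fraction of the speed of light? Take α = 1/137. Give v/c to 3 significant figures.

v_n = Zαc/n, so v/c = Zα/n = 8 × 0.00730 / 1 = 0.0584

0.0584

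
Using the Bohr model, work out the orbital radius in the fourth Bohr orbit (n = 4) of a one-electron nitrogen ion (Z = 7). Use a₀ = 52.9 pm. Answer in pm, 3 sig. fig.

r_n = n²a₀/Z = 4² × 52.9 / 7
    = 16 × 52.9 / 7 = 121 pm

121 pm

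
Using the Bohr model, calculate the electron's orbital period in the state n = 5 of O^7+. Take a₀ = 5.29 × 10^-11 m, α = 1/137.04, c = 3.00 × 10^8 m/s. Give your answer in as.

r = n²a₀/Z = 5²·5.29 × 10^-11/8 = 1.65 × 10^-10 m
v = Zαc/n = 8·0.00730·3.00 × 10^8/5 = 3.50 × 10^6 m/s
T = 2πr/v = 2.97 × 10^-16 s = 297 as

297 as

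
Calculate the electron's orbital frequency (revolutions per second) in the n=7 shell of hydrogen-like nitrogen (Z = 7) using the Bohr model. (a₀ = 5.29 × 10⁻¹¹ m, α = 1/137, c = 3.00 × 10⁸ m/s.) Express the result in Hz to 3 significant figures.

r = n²a₀/Z = 3.70 × 10⁻¹⁰ m, v = Zαc/n = 2.19 × 10⁶ m/s
f = v/(2πr) = 9.41 × 10¹⁴ Hz

9.41 × 10¹⁴ Hz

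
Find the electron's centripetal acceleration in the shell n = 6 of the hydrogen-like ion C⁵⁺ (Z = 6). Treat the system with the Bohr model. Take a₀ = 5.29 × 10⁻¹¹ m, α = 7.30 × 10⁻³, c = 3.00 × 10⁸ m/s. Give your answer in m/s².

1.51 × 10²² m/s²

r = n²a₀/Z = 3.17 × 10⁻¹⁰ m, v = Zαc/n = 2.19 × 10⁶ m/s
a = v²/r = (2.19 × 10⁶)² / 3.17 × 10⁻¹⁰ = 1.51 × 10²² m/s²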